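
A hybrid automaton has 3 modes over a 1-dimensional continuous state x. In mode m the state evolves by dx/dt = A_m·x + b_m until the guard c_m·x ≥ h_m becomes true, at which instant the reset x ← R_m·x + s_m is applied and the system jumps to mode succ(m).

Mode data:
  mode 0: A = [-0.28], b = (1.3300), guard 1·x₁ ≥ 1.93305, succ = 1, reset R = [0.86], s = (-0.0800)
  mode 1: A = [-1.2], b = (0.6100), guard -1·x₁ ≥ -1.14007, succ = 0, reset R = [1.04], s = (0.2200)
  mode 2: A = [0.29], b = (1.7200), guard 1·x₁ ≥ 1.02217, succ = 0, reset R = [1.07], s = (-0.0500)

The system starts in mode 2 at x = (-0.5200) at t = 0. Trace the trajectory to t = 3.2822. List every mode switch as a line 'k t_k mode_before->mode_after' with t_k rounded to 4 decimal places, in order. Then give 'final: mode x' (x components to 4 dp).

Mode 2: guard c·x = 1.0222 hit at Δt = 0.8647 (t = 0.8647), x⁻ = (1.0222) → reset → x⁺ = (1.0437), jump to mode 0
Mode 0: guard c·x = 1.9330 hit at Δt = 0.9799 (t = 1.8446), x⁻ = (1.9330) → reset → x⁺ = (1.5824), jump to mode 1
Mode 1: guard c·x = -1.1401 hit at Δt = 0.4423 (t = 2.2869), x⁻ = (1.1401) → reset → x⁺ = (1.4057), jump to mode 0
Mode 0: guard c·x = 1.9330 hit at Δt = 0.6129 (t = 2.8998), x⁻ = (1.9330) → reset → x⁺ = (1.5824), jump to mode 1
Mode 1: flow for 0.3824 to horizon, guard not reached → x = (1.1871)

1 0.8647 2->0
2 1.8446 0->1
3 2.2869 1->0
4 2.8998 0->1
final: 1 1.1871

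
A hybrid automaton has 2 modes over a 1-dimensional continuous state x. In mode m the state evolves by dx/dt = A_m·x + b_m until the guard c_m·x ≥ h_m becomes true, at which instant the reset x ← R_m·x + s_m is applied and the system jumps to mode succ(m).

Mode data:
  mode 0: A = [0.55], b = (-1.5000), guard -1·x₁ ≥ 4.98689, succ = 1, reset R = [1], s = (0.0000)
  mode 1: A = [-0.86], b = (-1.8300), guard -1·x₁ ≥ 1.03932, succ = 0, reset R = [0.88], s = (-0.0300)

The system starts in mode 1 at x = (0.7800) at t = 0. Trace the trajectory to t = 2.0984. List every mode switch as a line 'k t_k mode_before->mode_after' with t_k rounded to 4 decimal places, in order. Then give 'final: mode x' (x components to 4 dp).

Mode 1: guard c·x = 1.0393 hit at Δt = 1.1425 (t = 1.1425), x⁻ = (-1.0393) → reset → x⁺ = (-0.9446), jump to mode 0
Mode 0: flow for 0.9559 to horizon, guard not reached → x = (-3.4845)

1 1.1425 1->0
final: 0 -3.4845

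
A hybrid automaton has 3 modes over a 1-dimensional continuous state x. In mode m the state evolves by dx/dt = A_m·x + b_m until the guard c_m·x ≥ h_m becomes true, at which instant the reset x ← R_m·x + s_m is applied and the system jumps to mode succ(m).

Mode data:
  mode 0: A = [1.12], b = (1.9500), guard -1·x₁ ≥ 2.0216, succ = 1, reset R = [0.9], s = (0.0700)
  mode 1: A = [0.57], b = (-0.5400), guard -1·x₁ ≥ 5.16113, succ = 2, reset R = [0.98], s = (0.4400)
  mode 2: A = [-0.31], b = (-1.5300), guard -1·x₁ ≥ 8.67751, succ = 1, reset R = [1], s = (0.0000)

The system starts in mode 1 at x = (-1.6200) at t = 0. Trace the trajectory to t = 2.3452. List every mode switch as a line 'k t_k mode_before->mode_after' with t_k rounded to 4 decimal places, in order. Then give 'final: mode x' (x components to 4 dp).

1 1.5207 1->2
final: 2 -4.6895

Mode 1: guard c·x = 5.1611 hit at Δt = 1.5207 (t = 1.5207), x⁻ = (-5.1611) → reset → x⁺ = (-4.6179), jump to mode 2
Mode 2: flow for 0.8245 to horizon, guard not reached → x = (-4.6895)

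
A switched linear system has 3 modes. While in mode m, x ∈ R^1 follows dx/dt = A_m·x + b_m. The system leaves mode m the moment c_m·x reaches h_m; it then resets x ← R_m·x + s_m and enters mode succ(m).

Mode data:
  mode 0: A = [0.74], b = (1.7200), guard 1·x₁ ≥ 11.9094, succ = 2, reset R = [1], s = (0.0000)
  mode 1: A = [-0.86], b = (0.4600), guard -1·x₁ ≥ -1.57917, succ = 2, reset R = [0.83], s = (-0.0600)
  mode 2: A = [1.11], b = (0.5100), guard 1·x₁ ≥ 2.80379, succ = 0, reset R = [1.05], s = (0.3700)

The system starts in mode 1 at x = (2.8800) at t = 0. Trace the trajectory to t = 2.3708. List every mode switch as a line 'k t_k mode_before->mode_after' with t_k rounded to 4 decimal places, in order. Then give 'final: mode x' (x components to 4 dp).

1 0.9407 1->2
2 1.5228 2->0
final: 0 8.2360

Mode 1: guard c·x = -1.5792 hit at Δt = 0.9407 (t = 0.9407), x⁻ = (1.5792) → reset → x⁺ = (1.2507), jump to mode 2
Mode 2: guard c·x = 2.8038 hit at Δt = 0.5821 (t = 1.5228), x⁻ = (2.8038) → reset → x⁺ = (3.3140), jump to mode 0
Mode 0: flow for 0.8480 to horizon, guard not reached → x = (8.2360)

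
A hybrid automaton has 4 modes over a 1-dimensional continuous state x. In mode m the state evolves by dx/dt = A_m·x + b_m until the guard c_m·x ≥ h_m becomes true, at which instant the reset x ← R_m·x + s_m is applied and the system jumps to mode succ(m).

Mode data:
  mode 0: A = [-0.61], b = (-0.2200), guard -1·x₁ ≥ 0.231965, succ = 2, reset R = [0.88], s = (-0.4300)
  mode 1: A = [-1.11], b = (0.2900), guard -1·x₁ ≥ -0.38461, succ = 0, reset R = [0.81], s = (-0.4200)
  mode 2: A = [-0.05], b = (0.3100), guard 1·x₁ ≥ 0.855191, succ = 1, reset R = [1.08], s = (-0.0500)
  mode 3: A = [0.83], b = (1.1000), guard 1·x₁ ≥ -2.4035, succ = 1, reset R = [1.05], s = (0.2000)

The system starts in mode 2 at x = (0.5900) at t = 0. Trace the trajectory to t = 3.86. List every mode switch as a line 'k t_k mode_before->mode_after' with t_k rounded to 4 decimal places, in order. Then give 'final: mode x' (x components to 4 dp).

1 0.9685 2->1
2 2.4120 1->0
3 3.5149 0->2
final: 2 -0.5172

Mode 2: guard c·x = 0.8552 hit at Δt = 0.9685 (t = 0.9685), x⁻ = (0.8552) → reset → x⁺ = (0.8736), jump to mode 1
Mode 1: guard c·x = -0.3846 hit at Δt = 1.4435 (t = 2.4120), x⁻ = (0.3846) → reset → x⁺ = (-0.1085), jump to mode 0
Mode 0: guard c·x = 0.2320 hit at Δt = 1.1029 (t = 3.5149), x⁻ = (-0.2320) → reset → x⁺ = (-0.6341), jump to mode 2
Mode 2: flow for 0.3451 to horizon, guard not reached → x = (-0.5172)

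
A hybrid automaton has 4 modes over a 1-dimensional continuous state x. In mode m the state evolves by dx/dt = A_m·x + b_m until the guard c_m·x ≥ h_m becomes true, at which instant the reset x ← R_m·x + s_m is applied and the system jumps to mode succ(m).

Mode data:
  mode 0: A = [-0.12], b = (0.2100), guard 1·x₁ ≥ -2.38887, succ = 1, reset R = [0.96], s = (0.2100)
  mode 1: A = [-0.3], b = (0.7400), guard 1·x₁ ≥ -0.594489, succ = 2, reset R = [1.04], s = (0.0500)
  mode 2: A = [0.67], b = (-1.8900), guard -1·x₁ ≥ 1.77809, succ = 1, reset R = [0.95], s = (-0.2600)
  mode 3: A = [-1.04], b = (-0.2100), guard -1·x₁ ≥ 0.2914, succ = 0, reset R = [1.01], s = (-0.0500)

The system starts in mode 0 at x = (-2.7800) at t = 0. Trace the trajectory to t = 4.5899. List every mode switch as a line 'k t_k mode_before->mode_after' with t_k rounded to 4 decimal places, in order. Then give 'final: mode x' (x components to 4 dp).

1 0.7525 0->1
2 2.0736 1->2
3 2.5292 2->1
4 3.7506 1->2
5 4.2062 2->1
final: 1 -1.4690

Mode 0: guard c·x = -2.3889 hit at Δt = 0.7525 (t = 0.7525), x⁻ = (-2.3889) → reset → x⁺ = (-2.0833), jump to mode 1
Mode 1: guard c·x = -0.5945 hit at Δt = 1.3211 (t = 2.0736), x⁻ = (-0.5945) → reset → x⁺ = (-0.5683), jump to mode 2
Mode 2: guard c·x = 1.7781 hit at Δt = 0.4556 (t = 2.5292), x⁻ = (-1.7781) → reset → x⁺ = (-1.9492), jump to mode 1
Mode 1: guard c·x = -0.5945 hit at Δt = 1.2214 (t = 3.7506), x⁻ = (-0.5945) → reset → x⁺ = (-0.5683), jump to mode 2
Mode 2: guard c·x = 1.7781 hit at Δt = 0.4556 (t = 4.2062), x⁻ = (-1.7781) → reset → x⁺ = (-1.9492), jump to mode 1
Mode 1: flow for 0.3837 to horizon, guard not reached → x = (-1.4690)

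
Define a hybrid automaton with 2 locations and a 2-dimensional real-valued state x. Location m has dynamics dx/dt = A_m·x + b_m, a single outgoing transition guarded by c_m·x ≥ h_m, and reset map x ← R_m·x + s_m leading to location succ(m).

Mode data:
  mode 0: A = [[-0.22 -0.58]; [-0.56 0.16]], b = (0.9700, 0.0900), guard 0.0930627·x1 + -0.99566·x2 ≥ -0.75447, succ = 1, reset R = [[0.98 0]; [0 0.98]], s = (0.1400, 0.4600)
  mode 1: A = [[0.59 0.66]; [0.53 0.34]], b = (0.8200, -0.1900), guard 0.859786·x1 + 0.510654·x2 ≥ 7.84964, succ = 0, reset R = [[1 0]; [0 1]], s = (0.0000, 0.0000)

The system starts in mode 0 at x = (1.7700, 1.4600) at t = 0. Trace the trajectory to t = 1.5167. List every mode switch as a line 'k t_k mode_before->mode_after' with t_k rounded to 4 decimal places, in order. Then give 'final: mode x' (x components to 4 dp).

1 0.8043 0->1
final: 1 4.5959 2.8524

Mode 0: guard c·x = -0.7545 hit at Δt = 0.8043 (t = 0.8043), x⁻ = (1.6922, 0.9159) → reset → x⁺ = (1.7984, 1.3576), jump to mode 1
Mode 1: flow for 0.7124 to horizon, guard not reached → x = (4.5959, 2.8524)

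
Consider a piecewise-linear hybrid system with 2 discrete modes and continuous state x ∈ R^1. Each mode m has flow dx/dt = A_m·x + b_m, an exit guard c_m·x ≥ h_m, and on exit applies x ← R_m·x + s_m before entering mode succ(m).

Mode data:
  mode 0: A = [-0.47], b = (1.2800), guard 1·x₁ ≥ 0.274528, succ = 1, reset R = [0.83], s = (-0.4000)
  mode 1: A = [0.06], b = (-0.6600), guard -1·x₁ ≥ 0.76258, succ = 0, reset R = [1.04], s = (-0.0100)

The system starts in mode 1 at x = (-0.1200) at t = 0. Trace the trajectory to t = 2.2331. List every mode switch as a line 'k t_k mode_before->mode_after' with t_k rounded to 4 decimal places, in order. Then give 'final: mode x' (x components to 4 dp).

Mode 1: guard c·x = 0.7626 hit at Δt = 0.9363 (t = 0.9363), x⁻ = (-0.7626) → reset → x⁺ = (-0.8031), jump to mode 0
Mode 0: guard c·x = 0.2745 hit at Δt = 0.7759 (t = 1.7122), x⁻ = (0.2745) → reset → x⁺ = (-0.1721), jump to mode 1
Mode 1: flow for 0.5209 to horizon, guard not reached → x = (-0.5268)

1 0.9363 1->0
2 1.7122 0->1
final: 1 -0.5268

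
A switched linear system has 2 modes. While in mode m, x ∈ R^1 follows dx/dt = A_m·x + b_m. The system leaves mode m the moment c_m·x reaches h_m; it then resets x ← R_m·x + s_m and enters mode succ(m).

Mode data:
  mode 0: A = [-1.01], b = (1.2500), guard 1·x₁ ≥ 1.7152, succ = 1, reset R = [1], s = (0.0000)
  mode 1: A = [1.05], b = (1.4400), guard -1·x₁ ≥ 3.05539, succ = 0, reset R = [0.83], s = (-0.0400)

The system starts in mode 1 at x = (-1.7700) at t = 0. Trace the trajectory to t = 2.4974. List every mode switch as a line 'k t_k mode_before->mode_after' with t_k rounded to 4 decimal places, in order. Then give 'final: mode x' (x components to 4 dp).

Mode 1: guard c·x = 3.0554 hit at Δt = 1.3724 (t = 1.3724), x⁻ = (-3.0554) → reset → x⁺ = (-2.5760), jump to mode 0
Mode 0: flow for 1.1250 to horizon, guard not reached → x = (0.0134)

1 1.3724 1->0
final: 0 0.0134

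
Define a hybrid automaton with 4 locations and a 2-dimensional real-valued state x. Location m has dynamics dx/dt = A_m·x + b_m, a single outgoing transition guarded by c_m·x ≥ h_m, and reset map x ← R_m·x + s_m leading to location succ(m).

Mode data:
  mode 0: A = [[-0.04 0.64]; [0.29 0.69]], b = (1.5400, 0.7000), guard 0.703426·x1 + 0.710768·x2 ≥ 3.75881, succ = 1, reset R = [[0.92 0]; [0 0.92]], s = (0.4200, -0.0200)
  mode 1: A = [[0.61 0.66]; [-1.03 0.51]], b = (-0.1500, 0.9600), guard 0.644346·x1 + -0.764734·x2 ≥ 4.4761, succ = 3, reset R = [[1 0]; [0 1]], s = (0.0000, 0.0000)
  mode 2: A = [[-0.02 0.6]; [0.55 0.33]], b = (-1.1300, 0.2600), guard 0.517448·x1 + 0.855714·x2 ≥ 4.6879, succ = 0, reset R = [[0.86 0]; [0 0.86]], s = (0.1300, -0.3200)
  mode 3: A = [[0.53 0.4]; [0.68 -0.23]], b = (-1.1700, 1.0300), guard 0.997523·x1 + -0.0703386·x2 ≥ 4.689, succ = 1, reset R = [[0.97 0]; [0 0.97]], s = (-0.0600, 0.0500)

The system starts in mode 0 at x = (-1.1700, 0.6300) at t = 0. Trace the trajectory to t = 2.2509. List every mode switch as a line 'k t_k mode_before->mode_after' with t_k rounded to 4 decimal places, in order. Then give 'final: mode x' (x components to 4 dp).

1 1.3170 0->1
final: 1 6.0105 0.8176

Mode 0: guard c·x = 3.7588 hit at Δt = 1.3170 (t = 1.3170), x⁻ = (2.1805, 3.1304) → reset → x⁺ = (2.4260, 2.8600), jump to mode 1
Mode 1: flow for 0.9339 to horizon, guard not reached → x = (6.0105, 0.8176)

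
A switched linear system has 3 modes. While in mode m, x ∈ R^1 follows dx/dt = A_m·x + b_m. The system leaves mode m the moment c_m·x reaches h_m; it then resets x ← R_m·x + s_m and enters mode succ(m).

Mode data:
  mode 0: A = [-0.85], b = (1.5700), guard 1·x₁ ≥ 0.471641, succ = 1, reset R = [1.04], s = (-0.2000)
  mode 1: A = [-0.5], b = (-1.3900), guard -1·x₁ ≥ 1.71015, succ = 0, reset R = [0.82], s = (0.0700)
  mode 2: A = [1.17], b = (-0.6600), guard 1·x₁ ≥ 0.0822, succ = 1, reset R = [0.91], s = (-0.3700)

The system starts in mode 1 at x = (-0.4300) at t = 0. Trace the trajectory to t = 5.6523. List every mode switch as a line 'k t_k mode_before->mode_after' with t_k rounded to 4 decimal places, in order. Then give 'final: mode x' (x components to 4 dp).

1 1.5738 1->0
2 2.5596 0->1
3 4.6682 1->0
final: 0 0.4696

Mode 1: guard c·x = 1.7102 hit at Δt = 1.5738 (t = 1.5738), x⁻ = (-1.7101) → reset → x⁺ = (-1.3323), jump to mode 0
Mode 0: guard c·x = 0.4716 hit at Δt = 0.9858 (t = 2.5596), x⁻ = (0.4716) → reset → x⁺ = (0.2905), jump to mode 1
Mode 1: guard c·x = 1.7102 hit at Δt = 2.1086 (t = 4.6682), x⁻ = (-1.7102) → reset → x⁺ = (-1.3323), jump to mode 0
Mode 0: flow for 0.9841 to horizon, guard not reached → x = (0.4696)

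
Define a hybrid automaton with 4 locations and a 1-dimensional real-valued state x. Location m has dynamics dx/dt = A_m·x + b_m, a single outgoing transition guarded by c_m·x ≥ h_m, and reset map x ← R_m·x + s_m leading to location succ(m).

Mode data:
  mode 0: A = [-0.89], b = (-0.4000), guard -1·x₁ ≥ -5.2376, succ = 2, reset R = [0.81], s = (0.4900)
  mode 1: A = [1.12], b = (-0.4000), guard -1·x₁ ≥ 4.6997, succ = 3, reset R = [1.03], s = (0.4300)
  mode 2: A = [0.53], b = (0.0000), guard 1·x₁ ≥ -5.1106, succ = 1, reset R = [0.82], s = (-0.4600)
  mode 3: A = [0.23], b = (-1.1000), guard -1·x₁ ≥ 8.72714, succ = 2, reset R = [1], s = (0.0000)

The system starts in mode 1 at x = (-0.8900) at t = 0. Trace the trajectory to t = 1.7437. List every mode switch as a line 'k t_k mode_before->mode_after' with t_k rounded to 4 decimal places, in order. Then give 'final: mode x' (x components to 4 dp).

1 1.2499 1->3
final: 3 -5.5164

Mode 1: guard c·x = 4.6997 hit at Δt = 1.2499 (t = 1.2499), x⁻ = (-4.6997) → reset → x⁺ = (-4.4107), jump to mode 3
Mode 3: flow for 0.4938 to horizon, guard not reached → x = (-5.5164)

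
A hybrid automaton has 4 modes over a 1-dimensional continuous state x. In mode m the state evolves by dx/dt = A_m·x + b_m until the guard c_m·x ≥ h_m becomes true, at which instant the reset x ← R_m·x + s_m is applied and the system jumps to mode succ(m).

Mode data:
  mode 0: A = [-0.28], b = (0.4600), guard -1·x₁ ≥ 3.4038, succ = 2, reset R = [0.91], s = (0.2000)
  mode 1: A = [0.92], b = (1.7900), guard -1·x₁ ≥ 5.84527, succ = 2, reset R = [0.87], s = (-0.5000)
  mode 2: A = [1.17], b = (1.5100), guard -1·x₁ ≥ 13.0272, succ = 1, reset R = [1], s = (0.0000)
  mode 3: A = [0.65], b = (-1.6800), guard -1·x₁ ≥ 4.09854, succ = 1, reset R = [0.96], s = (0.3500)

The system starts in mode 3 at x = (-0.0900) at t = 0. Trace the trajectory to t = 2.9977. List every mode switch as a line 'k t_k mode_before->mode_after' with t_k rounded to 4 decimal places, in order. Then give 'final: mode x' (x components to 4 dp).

1 1.4089 3->1
2 2.3511 1->2
final: 2 -10.4421

Mode 3: guard c·x = 4.0985 hit at Δt = 1.4089 (t = 1.4089), x⁻ = (-4.0985) → reset → x⁺ = (-3.5846), jump to mode 1
Mode 1: guard c·x = 5.8453 hit at Δt = 0.9422 (t = 2.3511), x⁻ = (-5.8453) → reset → x⁺ = (-5.5854), jump to mode 2
Mode 2: flow for 0.6466 to horizon, guard not reached → x = (-10.4421)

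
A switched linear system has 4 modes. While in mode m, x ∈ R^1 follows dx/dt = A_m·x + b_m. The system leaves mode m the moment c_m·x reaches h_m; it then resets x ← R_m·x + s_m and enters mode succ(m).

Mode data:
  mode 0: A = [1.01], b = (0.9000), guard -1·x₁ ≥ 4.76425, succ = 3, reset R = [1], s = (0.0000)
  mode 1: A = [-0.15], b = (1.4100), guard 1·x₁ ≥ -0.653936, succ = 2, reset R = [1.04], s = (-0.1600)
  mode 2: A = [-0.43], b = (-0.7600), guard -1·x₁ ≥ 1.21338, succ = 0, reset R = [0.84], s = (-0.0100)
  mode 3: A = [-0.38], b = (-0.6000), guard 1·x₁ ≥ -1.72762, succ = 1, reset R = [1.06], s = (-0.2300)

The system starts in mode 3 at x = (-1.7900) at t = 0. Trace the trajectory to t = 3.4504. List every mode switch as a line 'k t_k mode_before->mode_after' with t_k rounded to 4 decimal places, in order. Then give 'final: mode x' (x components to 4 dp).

Mode 3: guard c·x = -1.7276 hit at Δt = 0.9220 (t = 0.9220), x⁻ = (-1.7276) → reset → x⁺ = (-2.0613), jump to mode 1
Mode 1: guard c·x = -0.6539 hit at Δt = 0.8734 (t = 1.7954), x⁻ = (-0.6539) → reset → x⁺ = (-0.8401), jump to mode 2
Mode 2: guard c·x = 1.2134 hit at Δt = 1.1978 (t = 2.9932), x⁻ = (-1.2134) → reset → x⁺ = (-1.0292), jump to mode 0
Mode 0: flow for 0.4572 to horizon, guard not reached → x = (-1.1103)

1 0.9220 3->1
2 1.7954 1->2
3 2.9932 2->0
final: 0 -1.1103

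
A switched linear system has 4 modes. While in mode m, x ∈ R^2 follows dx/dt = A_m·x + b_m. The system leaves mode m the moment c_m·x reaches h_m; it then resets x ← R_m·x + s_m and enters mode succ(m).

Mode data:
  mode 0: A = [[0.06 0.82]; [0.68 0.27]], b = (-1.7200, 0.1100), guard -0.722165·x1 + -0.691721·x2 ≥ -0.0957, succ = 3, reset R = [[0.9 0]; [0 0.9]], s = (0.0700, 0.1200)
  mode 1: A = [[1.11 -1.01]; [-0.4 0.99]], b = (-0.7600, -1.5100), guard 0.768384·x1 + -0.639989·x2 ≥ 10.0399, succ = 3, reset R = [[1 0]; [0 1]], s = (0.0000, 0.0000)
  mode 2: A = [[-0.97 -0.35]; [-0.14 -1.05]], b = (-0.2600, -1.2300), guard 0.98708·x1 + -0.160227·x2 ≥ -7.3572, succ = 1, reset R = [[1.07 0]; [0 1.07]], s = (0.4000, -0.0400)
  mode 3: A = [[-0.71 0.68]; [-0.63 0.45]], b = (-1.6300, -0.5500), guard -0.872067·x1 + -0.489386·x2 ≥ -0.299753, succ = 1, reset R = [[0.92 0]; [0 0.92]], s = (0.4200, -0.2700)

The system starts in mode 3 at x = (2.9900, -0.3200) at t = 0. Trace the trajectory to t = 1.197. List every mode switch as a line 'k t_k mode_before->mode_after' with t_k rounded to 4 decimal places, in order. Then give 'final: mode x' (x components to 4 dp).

Mode 3: guard c·x = -0.2998 hit at Δt = 0.4972 (t = 0.4972), x⁻ = (1.1504, -1.4375) → reset → x⁺ = (1.4784, -1.5925), jump to mode 1
Mode 1: flow for 0.6998 to horizon, guard not reached → x = (5.7491, -5.8649)

1 0.4972 3->1
final: 1 5.7491 -5.8649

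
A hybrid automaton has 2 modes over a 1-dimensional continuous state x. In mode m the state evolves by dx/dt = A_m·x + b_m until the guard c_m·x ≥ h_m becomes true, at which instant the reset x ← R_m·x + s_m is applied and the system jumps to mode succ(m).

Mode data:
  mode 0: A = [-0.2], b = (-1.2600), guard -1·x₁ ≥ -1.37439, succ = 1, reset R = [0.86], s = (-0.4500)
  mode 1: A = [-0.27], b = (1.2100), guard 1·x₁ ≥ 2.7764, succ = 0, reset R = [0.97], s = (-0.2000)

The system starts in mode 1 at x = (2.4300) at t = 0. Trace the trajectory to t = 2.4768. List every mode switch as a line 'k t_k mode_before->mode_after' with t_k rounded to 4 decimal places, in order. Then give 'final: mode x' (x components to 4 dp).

1 0.6850 1->0
2 1.3654 0->1
final: 1 1.7040

Mode 1: guard c·x = 2.7764 hit at Δt = 0.6850 (t = 0.6850), x⁻ = (2.7764) → reset → x⁺ = (2.4931), jump to mode 0
Mode 0: guard c·x = -1.3744 hit at Δt = 0.6804 (t = 1.3654), x⁻ = (1.3744) → reset → x⁺ = (0.7320), jump to mode 1
Mode 1: flow for 1.1114 to horizon, guard not reached → x = (1.7040)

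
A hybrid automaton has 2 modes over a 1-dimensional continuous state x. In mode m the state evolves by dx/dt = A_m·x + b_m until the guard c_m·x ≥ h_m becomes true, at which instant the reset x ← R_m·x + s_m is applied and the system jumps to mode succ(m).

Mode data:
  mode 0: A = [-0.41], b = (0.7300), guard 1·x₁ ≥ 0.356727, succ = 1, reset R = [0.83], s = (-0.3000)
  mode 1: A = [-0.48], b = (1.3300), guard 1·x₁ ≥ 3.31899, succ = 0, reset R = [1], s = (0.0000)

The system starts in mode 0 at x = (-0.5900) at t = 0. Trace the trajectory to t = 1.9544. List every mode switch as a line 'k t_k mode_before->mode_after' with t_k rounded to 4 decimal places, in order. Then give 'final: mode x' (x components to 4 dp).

Mode 0: guard c·x = 0.3567 hit at Δt = 1.2434 (t = 1.2434), x⁻ = (0.3567) → reset → x⁺ = (-0.0039), jump to mode 1
Mode 1: flow for 0.7110 to horizon, guard not reached → x = (0.7984)

1 1.2434 0->1
final: 1 0.7984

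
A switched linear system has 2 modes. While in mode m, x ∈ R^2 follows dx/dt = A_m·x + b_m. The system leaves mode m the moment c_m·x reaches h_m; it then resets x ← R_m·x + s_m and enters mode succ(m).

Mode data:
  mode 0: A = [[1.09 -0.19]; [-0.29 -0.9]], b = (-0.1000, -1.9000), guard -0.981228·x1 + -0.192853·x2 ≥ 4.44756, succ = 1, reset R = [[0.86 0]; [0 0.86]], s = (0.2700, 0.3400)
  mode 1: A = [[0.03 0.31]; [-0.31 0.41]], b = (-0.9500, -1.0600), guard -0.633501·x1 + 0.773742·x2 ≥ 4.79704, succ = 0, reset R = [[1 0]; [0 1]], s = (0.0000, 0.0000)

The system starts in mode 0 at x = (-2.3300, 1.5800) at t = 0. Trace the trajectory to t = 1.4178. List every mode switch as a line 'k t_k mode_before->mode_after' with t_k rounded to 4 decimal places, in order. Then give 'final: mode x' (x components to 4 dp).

Mode 0: guard c·x = 4.4476 hit at Δt = 0.5824 (t = 0.5824), x⁻ = (-4.6369, 0.5306) → reset → x⁺ = (-3.7178, 0.7963), jump to mode 1
Mode 1: flow for 0.8354 to horizon, guard not reached → x = (-4.3475, 1.3085)

1 0.5824 0->1
final: 1 -4.3475 1.3085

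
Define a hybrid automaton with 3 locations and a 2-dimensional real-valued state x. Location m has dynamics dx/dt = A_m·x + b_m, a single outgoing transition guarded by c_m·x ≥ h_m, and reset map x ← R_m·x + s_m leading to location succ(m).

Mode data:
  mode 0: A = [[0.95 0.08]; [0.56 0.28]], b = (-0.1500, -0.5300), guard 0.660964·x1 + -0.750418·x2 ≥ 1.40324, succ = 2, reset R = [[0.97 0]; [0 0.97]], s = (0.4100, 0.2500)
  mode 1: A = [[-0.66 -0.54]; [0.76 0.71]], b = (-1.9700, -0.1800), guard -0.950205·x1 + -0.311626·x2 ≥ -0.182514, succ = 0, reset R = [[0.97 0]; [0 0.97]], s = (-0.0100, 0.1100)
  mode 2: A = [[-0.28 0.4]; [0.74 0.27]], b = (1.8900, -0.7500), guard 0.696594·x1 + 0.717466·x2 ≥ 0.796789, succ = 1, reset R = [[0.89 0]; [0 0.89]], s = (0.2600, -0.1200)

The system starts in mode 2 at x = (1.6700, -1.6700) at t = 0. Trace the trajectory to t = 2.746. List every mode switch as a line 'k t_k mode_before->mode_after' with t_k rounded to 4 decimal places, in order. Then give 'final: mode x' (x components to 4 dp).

Mode 2: guard c·x = 0.7968 hit at Δt = 1.1109 (t = 1.1109), x⁻ = (2.4474, -1.2657) → reset → x⁺ = (2.4382, -1.2465), jump to mode 1
Mode 1: guard c·x = -0.1825 hit at Δt = 0.8081 (t = 1.9190), x⁻ = (0.5702, -1.1531) → reset → x⁺ = (0.5431, -1.0085), jump to mode 0
Mode 0: guard c·x = 1.4032 hit at Δt = 0.4753 (t = 2.3943), x⁻ = (0.7092, -1.2453) → reset → x⁺ = (1.0979, -0.9579), jump to mode 2
Mode 2: flow for 0.3517 to horizon, guard not reached → x = (1.4973, -0.9757)

1 1.1109 2->1
2 1.9190 1->0
3 2.3943 0->2
final: 2 1.4973 -0.9757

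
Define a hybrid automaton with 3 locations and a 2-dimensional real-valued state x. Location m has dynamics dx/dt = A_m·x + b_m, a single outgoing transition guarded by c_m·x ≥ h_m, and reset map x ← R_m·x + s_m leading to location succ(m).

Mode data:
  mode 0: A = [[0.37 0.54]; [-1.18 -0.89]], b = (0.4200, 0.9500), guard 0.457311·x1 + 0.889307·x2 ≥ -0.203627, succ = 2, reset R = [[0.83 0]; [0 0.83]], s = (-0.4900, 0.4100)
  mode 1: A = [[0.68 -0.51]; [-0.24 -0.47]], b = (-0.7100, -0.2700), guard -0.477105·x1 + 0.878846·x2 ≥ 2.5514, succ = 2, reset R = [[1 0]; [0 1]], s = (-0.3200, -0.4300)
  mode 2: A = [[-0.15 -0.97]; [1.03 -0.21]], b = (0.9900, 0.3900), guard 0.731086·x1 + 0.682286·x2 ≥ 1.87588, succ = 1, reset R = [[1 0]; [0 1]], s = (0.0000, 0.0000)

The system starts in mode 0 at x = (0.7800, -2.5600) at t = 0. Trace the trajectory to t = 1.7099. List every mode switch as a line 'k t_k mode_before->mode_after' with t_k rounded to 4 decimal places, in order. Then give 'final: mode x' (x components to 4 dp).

Mode 0: guard c·x = -0.2036 hit at Δt = 1.3587 (t = 1.3587), x⁻ = (0.6403, -0.5583) → reset → x⁺ = (0.0415, -0.0533), jump to mode 2
Mode 2: flow for 0.3512 to horizon, guard not reached → x = (0.3634, 0.1563)

1 1.3587 0->2
final: 2 0.3634 0.1563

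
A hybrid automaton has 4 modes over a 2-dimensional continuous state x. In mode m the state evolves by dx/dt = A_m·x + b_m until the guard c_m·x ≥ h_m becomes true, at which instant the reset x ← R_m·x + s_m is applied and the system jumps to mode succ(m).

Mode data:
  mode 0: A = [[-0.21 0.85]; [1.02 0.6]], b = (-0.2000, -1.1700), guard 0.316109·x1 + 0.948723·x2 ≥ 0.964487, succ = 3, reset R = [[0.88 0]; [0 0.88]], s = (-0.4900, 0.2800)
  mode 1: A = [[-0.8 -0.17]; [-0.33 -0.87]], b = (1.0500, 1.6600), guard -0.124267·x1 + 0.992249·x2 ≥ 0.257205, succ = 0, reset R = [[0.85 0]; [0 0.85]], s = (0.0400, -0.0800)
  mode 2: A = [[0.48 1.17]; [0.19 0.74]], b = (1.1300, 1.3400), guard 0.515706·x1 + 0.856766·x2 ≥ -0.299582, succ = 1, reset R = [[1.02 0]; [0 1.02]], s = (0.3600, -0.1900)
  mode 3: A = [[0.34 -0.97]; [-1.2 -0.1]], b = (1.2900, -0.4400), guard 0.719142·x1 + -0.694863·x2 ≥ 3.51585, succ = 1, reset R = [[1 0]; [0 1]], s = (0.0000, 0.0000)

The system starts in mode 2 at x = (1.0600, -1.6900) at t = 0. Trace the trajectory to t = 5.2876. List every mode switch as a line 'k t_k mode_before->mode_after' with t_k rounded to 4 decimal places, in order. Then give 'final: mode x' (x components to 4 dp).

Mode 2: guard c·x = -0.2996 hit at Δt = 1.5078 (t = 1.5078), x⁻ = (0.9937, -0.9478) → reset → x⁺ = (1.3736, -1.1568), jump to mode 1
Mode 1: guard c·x = 0.2572 hit at Δt = 1.1248 (t = 2.6326), x⁻ = (1.3530, 0.4287) → reset → x⁺ = (1.1900, 0.2844), jump to mode 0
Mode 0: guard c·x = 0.9645 hit at Δt = 1.5692 (t = 4.2018), x⁻ = (1.1099, 0.6468) → reset → x⁺ = (0.4867, 0.8492), jump to mode 3
Mode 3: flow for 1.0858 to horizon, guard not reached → x = (2.2939, -1.1498)

1 1.5078 2->1
2 2.6326 1->0
3 4.2018 0->3
final: 3 2.2939 -1.1498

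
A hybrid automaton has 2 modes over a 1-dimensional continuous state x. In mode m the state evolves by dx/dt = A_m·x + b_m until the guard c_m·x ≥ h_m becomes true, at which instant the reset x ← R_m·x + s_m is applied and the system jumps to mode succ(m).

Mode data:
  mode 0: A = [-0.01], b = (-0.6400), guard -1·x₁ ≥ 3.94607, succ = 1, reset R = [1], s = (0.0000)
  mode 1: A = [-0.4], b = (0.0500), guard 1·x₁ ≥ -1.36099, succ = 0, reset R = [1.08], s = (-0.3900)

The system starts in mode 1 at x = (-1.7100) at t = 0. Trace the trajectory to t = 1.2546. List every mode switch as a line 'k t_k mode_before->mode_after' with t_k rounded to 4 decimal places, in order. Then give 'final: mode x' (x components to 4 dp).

1 0.5274 1->0
final: 0 -2.3101

Mode 1: guard c·x = -1.3610 hit at Δt = 0.5274 (t = 0.5274), x⁻ = (-1.3610) → reset → x⁺ = (-1.8599), jump to mode 0
Mode 0: flow for 0.7272 to horizon, guard not reached → x = (-2.3101)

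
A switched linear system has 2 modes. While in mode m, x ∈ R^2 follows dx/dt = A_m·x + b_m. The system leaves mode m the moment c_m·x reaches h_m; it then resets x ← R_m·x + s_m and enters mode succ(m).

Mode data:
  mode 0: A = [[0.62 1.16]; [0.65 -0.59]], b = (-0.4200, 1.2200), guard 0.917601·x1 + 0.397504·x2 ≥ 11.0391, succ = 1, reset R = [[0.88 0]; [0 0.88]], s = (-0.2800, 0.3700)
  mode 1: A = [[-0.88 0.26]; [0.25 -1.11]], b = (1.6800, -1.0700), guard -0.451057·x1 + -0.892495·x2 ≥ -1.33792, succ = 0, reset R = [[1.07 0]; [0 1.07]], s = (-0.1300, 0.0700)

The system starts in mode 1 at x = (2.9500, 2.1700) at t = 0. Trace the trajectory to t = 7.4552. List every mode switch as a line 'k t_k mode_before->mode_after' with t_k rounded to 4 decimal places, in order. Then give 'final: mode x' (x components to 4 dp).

Mode 1: guard c·x = -1.3379 hit at Δt = 1.2379 (t = 1.2379), x⁻ = (2.4285, 0.2718) → reset → x⁺ = (2.4685, 0.3608), jump to mode 0
Mode 0: guard c·x = 11.0391 hit at Δt = 1.3774 (t = 2.6153), x⁻ = (9.9671, 4.7629) → reset → x⁺ = (8.4910, 4.5614), jump to mode 1
Mode 1: guard c·x = -1.3379 hit at Δt = 2.7016 (t = 5.3169), x⁻ = (2.7625, 0.1029) → reset → x⁺ = (2.8259, 0.1802), jump to mode 0
Mode 0: guard c·x = 11.0391 hit at Δt = 1.3090 (t = 6.6259), x⁻ = (10.0100, 4.6640) → reset → x⁺ = (8.5288, 4.4743), jump to mode 1
Mode 1: flow for 0.8293 to horizon, guard not reached → x = (5.5622, 2.1083)

1 1.2379 1->0
2 2.6153 0->1
3 5.3169 1->0
4 6.6259 0->1
final: 1 5.5622 2.1083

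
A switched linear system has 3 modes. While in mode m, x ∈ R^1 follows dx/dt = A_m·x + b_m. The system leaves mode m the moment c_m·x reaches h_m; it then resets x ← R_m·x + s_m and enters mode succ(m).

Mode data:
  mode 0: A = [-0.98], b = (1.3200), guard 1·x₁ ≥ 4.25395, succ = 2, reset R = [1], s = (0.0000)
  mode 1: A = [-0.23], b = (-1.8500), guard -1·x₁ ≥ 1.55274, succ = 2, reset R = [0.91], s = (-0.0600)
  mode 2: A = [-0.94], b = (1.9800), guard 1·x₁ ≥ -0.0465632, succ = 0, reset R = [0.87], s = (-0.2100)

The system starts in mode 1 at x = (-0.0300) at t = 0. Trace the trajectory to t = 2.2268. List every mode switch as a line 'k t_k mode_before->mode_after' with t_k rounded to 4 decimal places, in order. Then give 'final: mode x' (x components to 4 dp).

Mode 1: guard c·x = 1.5527 hit at Δt = 0.9163 (t = 0.9163), x⁻ = (-1.5527) → reset → x⁺ = (-1.4730), jump to mode 2
Mode 2: guard c·x = -0.0466 hit at Δt = 0.5408 (t = 1.4571), x⁻ = (-0.0466) → reset → x⁺ = (-0.2505), jump to mode 0
Mode 0: flow for 0.7697 to horizon, guard not reached → x = (0.5956)

1 0.9163 1->2
2 1.4571 2->0
final: 0 0.5956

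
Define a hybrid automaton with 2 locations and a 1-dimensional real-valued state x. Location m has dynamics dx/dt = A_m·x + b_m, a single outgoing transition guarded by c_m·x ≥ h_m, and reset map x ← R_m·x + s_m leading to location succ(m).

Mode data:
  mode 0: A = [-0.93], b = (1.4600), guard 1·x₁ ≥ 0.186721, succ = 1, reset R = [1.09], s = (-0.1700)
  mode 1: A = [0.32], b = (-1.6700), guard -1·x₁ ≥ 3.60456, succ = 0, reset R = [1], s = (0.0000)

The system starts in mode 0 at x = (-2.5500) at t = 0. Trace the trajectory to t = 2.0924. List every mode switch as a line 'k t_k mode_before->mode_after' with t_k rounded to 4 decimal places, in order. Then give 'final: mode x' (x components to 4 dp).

1 1.1736 0->1
final: 1 -1.7388

Mode 0: guard c·x = 0.1867 hit at Δt = 1.1736 (t = 1.1736), x⁻ = (0.1867) → reset → x⁺ = (0.0335), jump to mode 1
Mode 1: flow for 0.9188 to horizon, guard not reached → x = (-1.7388)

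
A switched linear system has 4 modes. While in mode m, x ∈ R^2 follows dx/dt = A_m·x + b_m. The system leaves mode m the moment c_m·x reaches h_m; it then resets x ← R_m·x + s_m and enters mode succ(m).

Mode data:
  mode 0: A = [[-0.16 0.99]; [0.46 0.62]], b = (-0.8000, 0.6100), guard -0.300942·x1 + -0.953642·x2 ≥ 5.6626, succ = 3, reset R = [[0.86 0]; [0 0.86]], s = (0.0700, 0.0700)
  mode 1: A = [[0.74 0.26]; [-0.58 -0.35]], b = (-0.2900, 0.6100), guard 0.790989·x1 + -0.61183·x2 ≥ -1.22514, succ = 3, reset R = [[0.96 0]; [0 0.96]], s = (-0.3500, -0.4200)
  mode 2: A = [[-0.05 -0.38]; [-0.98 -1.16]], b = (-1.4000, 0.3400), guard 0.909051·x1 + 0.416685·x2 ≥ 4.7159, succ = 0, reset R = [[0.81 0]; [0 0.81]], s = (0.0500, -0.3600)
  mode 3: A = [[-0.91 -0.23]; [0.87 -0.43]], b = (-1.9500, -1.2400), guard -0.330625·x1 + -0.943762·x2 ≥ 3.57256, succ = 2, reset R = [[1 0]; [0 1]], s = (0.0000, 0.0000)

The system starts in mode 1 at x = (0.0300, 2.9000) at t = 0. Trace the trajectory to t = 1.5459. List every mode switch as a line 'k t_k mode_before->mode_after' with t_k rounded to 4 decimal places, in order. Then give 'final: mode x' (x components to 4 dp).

1 0.6949 1->3
final: 3 -1.2523 0.0715

Mode 1: guard c·x = -1.2251 hit at Δt = 0.6949 (t = 0.6949), x⁻ = (0.4375, 2.5680) → reset → x⁺ = (0.0700, 2.0453), jump to mode 3
Mode 3: flow for 0.8510 to horizon, guard not reached → x = (-1.2523, 0.0715)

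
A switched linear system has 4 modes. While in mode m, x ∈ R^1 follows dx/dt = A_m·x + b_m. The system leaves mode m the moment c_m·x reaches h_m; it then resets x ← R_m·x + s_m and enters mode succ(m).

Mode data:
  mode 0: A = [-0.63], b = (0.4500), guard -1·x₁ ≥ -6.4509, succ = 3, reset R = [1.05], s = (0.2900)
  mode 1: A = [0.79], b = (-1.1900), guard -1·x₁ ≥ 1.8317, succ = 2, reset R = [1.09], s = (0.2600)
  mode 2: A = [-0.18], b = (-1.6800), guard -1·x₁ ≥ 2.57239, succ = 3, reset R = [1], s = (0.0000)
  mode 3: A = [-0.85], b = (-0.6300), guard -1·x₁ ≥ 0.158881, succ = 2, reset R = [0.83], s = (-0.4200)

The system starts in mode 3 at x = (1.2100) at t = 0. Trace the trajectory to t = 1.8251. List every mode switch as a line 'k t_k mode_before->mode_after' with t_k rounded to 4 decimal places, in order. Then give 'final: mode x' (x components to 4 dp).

Mode 3: guard c·x = 0.1589 hit at Δt = 1.4226 (t = 1.4226), x⁻ = (-0.1589) → reset → x⁺ = (-0.5519), jump to mode 2
Mode 2: flow for 0.4025 to horizon, guard not reached → x = (-1.1656)

1 1.4226 3->2
final: 2 -1.1656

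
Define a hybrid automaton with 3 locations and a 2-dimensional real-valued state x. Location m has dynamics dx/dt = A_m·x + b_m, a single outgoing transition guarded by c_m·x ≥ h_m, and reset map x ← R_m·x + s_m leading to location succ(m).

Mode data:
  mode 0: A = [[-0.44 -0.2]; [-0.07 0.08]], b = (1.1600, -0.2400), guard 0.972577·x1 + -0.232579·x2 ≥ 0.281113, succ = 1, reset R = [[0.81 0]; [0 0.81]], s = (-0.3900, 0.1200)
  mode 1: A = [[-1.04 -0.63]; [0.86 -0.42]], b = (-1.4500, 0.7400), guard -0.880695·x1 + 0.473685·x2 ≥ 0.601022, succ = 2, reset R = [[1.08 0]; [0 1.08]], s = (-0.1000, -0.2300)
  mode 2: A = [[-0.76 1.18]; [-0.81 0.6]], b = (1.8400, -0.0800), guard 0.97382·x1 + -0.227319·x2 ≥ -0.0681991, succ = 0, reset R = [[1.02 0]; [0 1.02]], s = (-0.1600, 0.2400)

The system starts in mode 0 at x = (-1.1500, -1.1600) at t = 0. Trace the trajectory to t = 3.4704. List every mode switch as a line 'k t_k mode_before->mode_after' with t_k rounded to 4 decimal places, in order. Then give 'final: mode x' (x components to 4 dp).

1 0.6703 0->1
2 2.0446 1->2
3 2.5893 2->0
4 3.0094 0->1
final: 1 -0.6473 -0.1183

Mode 0: guard c·x = 0.2811 hit at Δt = 0.6703 (t = 0.6703), x⁻ = (-0.0366, -1.3615) → reset → x⁺ = (-0.4196, -0.9828), jump to mode 1
Mode 1: guard c·x = 0.6010 hit at Δt = 1.3743 (t = 2.0446), x⁻ = (-0.9032, -0.4104) → reset → x⁺ = (-1.0754, -0.6732), jump to mode 2
Mode 2: guard c·x = -0.0682 hit at Δt = 0.5447 (t = 2.5893), x⁻ = (-0.2216, -0.6491) → reset → x⁺ = (-0.3860, -0.4221), jump to mode 0
Mode 0: guard c·x = 0.2811 hit at Δt = 0.4201 (t = 3.0094), x⁻ = (0.1609, -0.5359) → reset → x⁺ = (-0.2597, -0.3141), jump to mode 1
Mode 1: flow for 0.4610 to horizon, guard not reached → x = (-0.6473, -0.1183)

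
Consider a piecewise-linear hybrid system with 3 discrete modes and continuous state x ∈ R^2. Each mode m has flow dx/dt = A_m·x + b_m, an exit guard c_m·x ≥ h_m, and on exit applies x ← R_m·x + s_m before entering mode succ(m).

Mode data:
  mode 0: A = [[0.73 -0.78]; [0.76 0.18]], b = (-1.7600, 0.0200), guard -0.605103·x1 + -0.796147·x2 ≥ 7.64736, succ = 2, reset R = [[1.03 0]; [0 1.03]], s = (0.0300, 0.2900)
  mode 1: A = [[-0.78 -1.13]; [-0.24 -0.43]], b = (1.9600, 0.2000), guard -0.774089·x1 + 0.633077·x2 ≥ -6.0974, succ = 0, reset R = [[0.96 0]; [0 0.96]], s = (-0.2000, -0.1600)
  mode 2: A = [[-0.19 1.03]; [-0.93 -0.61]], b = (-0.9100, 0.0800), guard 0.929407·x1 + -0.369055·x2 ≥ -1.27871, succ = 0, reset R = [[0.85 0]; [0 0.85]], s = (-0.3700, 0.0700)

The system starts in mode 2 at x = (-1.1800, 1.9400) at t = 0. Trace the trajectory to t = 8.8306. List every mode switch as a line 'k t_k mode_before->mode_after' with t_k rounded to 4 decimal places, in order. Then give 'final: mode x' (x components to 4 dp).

1 0.4360 2->0
2 1.9245 0->2
3 4.4272 2->0
4 5.9245 0->2
5 8.2130 2->0
final: 0 -3.7706 3.7838

Mode 2: guard c·x = -1.2787 hit at Δt = 0.4360 (t = 0.4360), x⁻ = (-0.6468, 1.8359) → reset → x⁺ = (-0.9198, 1.6305), jump to mode 0
Mode 0: guard c·x = 7.6474 hit at Δt = 1.4885 (t = 1.9245), x⁻ = (-8.2799, -3.3124) → reset → x⁺ = (-8.4983, -3.1218), jump to mode 2
Mode 2: guard c·x = -1.2787 hit at Δt = 2.5027 (t = 4.4272), x⁻ = (0.2268, 4.0360) → reset → x⁺ = (-0.1772, 3.5006), jump to mode 0
Mode 0: guard c·x = 7.6474 hit at Δt = 1.4973 (t = 5.9245), x⁻ = (-10.6654, -1.4993) → reset → x⁺ = (-10.9554, -1.2543), jump to mode 2
Mode 2: guard c·x = -1.2787 hit at Δt = 2.2885 (t = 8.2130), x⁻ = (0.5170, 4.7669) → reset → x⁺ = (0.0695, 4.1219), jump to mode 0
Mode 0: flow for 0.6176 to horizon, guard not reached → x = (-3.7706, 3.7838)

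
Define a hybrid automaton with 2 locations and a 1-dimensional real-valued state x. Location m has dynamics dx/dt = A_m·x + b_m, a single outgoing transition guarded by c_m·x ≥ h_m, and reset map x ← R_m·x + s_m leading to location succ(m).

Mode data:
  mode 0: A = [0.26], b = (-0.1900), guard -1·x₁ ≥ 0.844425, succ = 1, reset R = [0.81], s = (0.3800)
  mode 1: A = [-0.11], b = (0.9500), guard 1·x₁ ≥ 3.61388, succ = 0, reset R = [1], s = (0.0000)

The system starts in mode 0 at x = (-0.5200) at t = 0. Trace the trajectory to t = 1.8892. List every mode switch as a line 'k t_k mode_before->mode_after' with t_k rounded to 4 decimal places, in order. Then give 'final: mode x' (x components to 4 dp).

1 0.8870 0->1
final: 1 0.6292

Mode 0: guard c·x = 0.8444 hit at Δt = 0.8870 (t = 0.8870), x⁻ = (-0.8444) → reset → x⁺ = (-0.3040), jump to mode 1
Mode 1: flow for 1.0022 to horizon, guard not reached → x = (0.6292)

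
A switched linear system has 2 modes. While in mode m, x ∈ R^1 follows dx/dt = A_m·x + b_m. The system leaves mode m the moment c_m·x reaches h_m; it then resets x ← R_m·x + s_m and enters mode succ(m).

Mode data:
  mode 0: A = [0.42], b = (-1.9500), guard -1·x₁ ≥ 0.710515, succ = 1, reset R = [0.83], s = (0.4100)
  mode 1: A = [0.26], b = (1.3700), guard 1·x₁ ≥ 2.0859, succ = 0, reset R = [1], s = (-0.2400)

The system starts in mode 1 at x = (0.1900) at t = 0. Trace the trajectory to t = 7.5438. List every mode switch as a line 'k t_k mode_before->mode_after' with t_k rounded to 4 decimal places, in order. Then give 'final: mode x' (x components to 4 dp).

Mode 1: guard c·x = 2.0859 hit at Δt = 1.1465 (t = 1.1465), x⁻ = (2.0859) → reset → x⁺ = (1.8459), jump to mode 0
Mode 0: guard c·x = 0.7105 hit at Δt = 1.5457 (t = 2.6922), x⁻ = (-0.7105) → reset → x⁺ = (-0.1797), jump to mode 1
Mode 1: guard c·x = 2.0859 hit at Δt = 1.4162 (t = 4.1084), x⁻ = (2.0859) → reset → x⁺ = (1.8459), jump to mode 0
Mode 0: guard c·x = 0.7105 hit at Δt = 1.5457 (t = 5.6541), x⁻ = (-0.7105) → reset → x⁺ = (-0.1797), jump to mode 1
Mode 1: guard c·x = 2.0859 hit at Δt = 1.4162 (t = 7.0703), x⁻ = (2.0859) → reset → x⁺ = (1.8459), jump to mode 0
Mode 0: flow for 0.4735 to horizon, guard not reached → x = (1.2306)

1 1.1465 1->0
2 2.6922 0->1
3 4.1084 1->0
4 5.6541 0->1
5 7.0703 1->0
final: 0 1.2306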